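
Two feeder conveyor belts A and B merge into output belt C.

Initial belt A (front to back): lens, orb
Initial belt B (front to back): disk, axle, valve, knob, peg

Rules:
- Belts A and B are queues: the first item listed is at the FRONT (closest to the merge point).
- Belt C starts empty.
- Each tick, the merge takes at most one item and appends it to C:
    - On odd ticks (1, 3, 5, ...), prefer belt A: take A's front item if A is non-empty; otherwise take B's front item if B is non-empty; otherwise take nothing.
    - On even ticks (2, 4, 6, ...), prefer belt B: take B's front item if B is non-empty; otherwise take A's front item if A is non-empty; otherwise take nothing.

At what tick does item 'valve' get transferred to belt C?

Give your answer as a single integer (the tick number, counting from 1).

Tick 1: prefer A, take lens from A; A=[orb] B=[disk,axle,valve,knob,peg] C=[lens]
Tick 2: prefer B, take disk from B; A=[orb] B=[axle,valve,knob,peg] C=[lens,disk]
Tick 3: prefer A, take orb from A; A=[-] B=[axle,valve,knob,peg] C=[lens,disk,orb]
Tick 4: prefer B, take axle from B; A=[-] B=[valve,knob,peg] C=[lens,disk,orb,axle]
Tick 5: prefer A, take valve from B; A=[-] B=[knob,peg] C=[lens,disk,orb,axle,valve]

Answer: 5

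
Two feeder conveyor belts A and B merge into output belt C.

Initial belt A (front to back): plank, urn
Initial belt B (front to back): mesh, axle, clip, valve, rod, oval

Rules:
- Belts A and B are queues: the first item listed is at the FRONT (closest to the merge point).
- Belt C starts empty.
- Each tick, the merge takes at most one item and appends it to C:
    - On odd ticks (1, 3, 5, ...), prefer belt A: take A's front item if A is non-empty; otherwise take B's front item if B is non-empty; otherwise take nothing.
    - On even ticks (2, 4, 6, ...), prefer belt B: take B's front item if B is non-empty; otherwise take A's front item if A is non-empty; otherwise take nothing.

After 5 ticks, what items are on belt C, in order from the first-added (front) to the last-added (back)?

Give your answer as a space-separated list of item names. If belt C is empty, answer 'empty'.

Tick 1: prefer A, take plank from A; A=[urn] B=[mesh,axle,clip,valve,rod,oval] C=[plank]
Tick 2: prefer B, take mesh from B; A=[urn] B=[axle,clip,valve,rod,oval] C=[plank,mesh]
Tick 3: prefer A, take urn from A; A=[-] B=[axle,clip,valve,rod,oval] C=[plank,mesh,urn]
Tick 4: prefer B, take axle from B; A=[-] B=[clip,valve,rod,oval] C=[plank,mesh,urn,axle]
Tick 5: prefer A, take clip from B; A=[-] B=[valve,rod,oval] C=[plank,mesh,urn,axle,clip]

Answer: plank mesh urn axle clip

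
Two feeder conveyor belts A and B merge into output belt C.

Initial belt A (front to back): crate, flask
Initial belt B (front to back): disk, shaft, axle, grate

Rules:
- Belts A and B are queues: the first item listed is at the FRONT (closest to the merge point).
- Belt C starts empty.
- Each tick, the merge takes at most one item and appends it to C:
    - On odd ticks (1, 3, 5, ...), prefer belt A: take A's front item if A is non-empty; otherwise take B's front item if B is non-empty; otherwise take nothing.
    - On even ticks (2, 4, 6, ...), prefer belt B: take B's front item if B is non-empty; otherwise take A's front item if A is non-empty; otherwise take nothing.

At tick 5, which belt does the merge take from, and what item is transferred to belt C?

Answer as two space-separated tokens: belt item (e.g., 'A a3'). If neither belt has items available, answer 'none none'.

Tick 1: prefer A, take crate from A; A=[flask] B=[disk,shaft,axle,grate] C=[crate]
Tick 2: prefer B, take disk from B; A=[flask] B=[shaft,axle,grate] C=[crate,disk]
Tick 3: prefer A, take flask from A; A=[-] B=[shaft,axle,grate] C=[crate,disk,flask]
Tick 4: prefer B, take shaft from B; A=[-] B=[axle,grate] C=[crate,disk,flask,shaft]
Tick 5: prefer A, take axle from B; A=[-] B=[grate] C=[crate,disk,flask,shaft,axle]

Answer: B axle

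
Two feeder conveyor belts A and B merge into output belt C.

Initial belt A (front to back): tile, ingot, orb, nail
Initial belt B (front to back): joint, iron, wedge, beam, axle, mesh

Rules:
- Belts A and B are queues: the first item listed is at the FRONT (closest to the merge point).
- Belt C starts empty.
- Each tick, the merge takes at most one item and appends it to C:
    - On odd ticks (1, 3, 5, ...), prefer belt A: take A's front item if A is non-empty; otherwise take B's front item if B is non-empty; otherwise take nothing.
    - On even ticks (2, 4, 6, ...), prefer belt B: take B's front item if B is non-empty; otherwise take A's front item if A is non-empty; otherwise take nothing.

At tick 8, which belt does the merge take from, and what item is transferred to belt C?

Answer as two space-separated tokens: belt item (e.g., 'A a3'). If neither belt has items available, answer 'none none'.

Tick 1: prefer A, take tile from A; A=[ingot,orb,nail] B=[joint,iron,wedge,beam,axle,mesh] C=[tile]
Tick 2: prefer B, take joint from B; A=[ingot,orb,nail] B=[iron,wedge,beam,axle,mesh] C=[tile,joint]
Tick 3: prefer A, take ingot from A; A=[orb,nail] B=[iron,wedge,beam,axle,mesh] C=[tile,joint,ingot]
Tick 4: prefer B, take iron from B; A=[orb,nail] B=[wedge,beam,axle,mesh] C=[tile,joint,ingot,iron]
Tick 5: prefer A, take orb from A; A=[nail] B=[wedge,beam,axle,mesh] C=[tile,joint,ingot,iron,orb]
Tick 6: prefer B, take wedge from B; A=[nail] B=[beam,axle,mesh] C=[tile,joint,ingot,iron,orb,wedge]
Tick 7: prefer A, take nail from A; A=[-] B=[beam,axle,mesh] C=[tile,joint,ingot,iron,orb,wedge,nail]
Tick 8: prefer B, take beam from B; A=[-] B=[axle,mesh] C=[tile,joint,ingot,iron,orb,wedge,nail,beam]

Answer: B beam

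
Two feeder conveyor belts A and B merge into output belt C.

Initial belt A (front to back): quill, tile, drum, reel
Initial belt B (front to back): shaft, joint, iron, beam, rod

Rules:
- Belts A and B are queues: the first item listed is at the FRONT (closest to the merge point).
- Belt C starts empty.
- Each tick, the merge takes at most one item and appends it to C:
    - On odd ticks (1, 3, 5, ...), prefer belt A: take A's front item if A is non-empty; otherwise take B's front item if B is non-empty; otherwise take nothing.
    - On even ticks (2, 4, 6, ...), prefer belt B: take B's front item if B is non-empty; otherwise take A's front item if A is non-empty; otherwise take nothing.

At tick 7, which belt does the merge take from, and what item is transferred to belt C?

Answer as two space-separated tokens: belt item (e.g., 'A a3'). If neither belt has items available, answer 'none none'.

Answer: A reel

Derivation:
Tick 1: prefer A, take quill from A; A=[tile,drum,reel] B=[shaft,joint,iron,beam,rod] C=[quill]
Tick 2: prefer B, take shaft from B; A=[tile,drum,reel] B=[joint,iron,beam,rod] C=[quill,shaft]
Tick 3: prefer A, take tile from A; A=[drum,reel] B=[joint,iron,beam,rod] C=[quill,shaft,tile]
Tick 4: prefer B, take joint from B; A=[drum,reel] B=[iron,beam,rod] C=[quill,shaft,tile,joint]
Tick 5: prefer A, take drum from A; A=[reel] B=[iron,beam,rod] C=[quill,shaft,tile,joint,drum]
Tick 6: prefer B, take iron from B; A=[reel] B=[beam,rod] C=[quill,shaft,tile,joint,drum,iron]
Tick 7: prefer A, take reel from A; A=[-] B=[beam,rod] C=[quill,shaft,tile,joint,drum,iron,reel]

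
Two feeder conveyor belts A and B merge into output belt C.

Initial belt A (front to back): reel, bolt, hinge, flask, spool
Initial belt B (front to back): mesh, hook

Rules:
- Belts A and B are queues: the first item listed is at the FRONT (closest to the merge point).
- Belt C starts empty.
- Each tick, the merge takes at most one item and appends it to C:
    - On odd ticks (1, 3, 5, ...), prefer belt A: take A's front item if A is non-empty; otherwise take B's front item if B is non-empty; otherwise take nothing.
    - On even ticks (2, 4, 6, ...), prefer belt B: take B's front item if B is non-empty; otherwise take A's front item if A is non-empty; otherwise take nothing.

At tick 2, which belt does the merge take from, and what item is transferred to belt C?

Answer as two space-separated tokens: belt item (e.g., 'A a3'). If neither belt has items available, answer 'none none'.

Tick 1: prefer A, take reel from A; A=[bolt,hinge,flask,spool] B=[mesh,hook] C=[reel]
Tick 2: prefer B, take mesh from B; A=[bolt,hinge,flask,spool] B=[hook] C=[reel,mesh]

Answer: B mesh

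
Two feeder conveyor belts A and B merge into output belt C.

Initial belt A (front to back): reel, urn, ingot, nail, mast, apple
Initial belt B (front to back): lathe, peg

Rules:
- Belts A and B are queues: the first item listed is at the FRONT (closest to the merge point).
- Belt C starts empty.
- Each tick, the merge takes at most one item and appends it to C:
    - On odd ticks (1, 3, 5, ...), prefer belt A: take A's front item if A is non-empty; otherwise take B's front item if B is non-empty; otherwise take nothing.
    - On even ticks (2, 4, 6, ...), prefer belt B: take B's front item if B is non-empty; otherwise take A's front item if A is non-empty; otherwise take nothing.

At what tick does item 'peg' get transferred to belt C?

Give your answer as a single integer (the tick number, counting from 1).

Tick 1: prefer A, take reel from A; A=[urn,ingot,nail,mast,apple] B=[lathe,peg] C=[reel]
Tick 2: prefer B, take lathe from B; A=[urn,ingot,nail,mast,apple] B=[peg] C=[reel,lathe]
Tick 3: prefer A, take urn from A; A=[ingot,nail,mast,apple] B=[peg] C=[reel,lathe,urn]
Tick 4: prefer B, take peg from B; A=[ingot,nail,mast,apple] B=[-] C=[reel,lathe,urn,peg]

Answer: 4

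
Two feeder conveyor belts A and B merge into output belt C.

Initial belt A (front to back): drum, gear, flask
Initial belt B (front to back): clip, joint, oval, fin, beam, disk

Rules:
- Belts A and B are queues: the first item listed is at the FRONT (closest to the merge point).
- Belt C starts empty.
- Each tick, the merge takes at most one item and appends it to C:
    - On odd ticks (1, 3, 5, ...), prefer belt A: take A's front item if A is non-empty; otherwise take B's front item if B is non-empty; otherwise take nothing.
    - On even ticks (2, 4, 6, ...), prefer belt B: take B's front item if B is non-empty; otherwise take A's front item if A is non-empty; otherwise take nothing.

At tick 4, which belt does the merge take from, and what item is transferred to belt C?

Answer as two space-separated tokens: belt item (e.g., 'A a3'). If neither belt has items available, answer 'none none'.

Tick 1: prefer A, take drum from A; A=[gear,flask] B=[clip,joint,oval,fin,beam,disk] C=[drum]
Tick 2: prefer B, take clip from B; A=[gear,flask] B=[joint,oval,fin,beam,disk] C=[drum,clip]
Tick 3: prefer A, take gear from A; A=[flask] B=[joint,oval,fin,beam,disk] C=[drum,clip,gear]
Tick 4: prefer B, take joint from B; A=[flask] B=[oval,fin,beam,disk] C=[drum,clip,gear,joint]

Answer: B joint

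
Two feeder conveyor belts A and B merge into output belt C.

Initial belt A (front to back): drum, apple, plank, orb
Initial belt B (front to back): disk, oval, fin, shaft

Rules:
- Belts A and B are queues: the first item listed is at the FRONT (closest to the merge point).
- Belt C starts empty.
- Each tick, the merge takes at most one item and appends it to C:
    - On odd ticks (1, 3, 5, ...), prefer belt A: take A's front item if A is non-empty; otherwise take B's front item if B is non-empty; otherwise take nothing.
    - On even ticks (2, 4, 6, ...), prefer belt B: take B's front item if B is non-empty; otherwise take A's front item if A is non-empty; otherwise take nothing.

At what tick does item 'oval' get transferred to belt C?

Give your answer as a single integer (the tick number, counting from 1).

Answer: 4

Derivation:
Tick 1: prefer A, take drum from A; A=[apple,plank,orb] B=[disk,oval,fin,shaft] C=[drum]
Tick 2: prefer B, take disk from B; A=[apple,plank,orb] B=[oval,fin,shaft] C=[drum,disk]
Tick 3: prefer A, take apple from A; A=[plank,orb] B=[oval,fin,shaft] C=[drum,disk,apple]
Tick 4: prefer B, take oval from B; A=[plank,orb] B=[fin,shaft] C=[drum,disk,apple,oval]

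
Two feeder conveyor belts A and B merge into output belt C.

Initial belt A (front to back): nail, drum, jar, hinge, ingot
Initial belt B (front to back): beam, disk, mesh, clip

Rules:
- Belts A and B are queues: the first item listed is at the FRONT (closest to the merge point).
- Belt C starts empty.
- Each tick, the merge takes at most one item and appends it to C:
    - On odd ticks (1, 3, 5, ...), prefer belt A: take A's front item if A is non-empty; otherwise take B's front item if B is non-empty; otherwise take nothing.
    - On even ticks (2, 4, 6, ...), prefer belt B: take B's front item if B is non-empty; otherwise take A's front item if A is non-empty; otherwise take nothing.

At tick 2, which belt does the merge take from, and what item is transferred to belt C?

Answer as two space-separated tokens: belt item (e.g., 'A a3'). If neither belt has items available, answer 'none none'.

Answer: B beam

Derivation:
Tick 1: prefer A, take nail from A; A=[drum,jar,hinge,ingot] B=[beam,disk,mesh,clip] C=[nail]
Tick 2: prefer B, take beam from B; A=[drum,jar,hinge,ingot] B=[disk,mesh,clip] C=[nail,beam]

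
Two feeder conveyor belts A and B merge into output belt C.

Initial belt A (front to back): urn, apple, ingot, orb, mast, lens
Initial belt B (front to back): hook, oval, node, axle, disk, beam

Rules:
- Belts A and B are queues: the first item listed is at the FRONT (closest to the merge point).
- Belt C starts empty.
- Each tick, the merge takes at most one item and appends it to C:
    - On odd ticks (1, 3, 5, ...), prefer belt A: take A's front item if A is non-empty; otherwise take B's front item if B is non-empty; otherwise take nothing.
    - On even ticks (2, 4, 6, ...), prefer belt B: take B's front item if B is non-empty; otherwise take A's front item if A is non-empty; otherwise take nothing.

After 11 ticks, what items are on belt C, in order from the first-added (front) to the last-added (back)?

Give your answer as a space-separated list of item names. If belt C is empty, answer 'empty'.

Answer: urn hook apple oval ingot node orb axle mast disk lens

Derivation:
Tick 1: prefer A, take urn from A; A=[apple,ingot,orb,mast,lens] B=[hook,oval,node,axle,disk,beam] C=[urn]
Tick 2: prefer B, take hook from B; A=[apple,ingot,orb,mast,lens] B=[oval,node,axle,disk,beam] C=[urn,hook]
Tick 3: prefer A, take apple from A; A=[ingot,orb,mast,lens] B=[oval,node,axle,disk,beam] C=[urn,hook,apple]
Tick 4: prefer B, take oval from B; A=[ingot,orb,mast,lens] B=[node,axle,disk,beam] C=[urn,hook,apple,oval]
Tick 5: prefer A, take ingot from A; A=[orb,mast,lens] B=[node,axle,disk,beam] C=[urn,hook,apple,oval,ingot]
Tick 6: prefer B, take node from B; A=[orb,mast,lens] B=[axle,disk,beam] C=[urn,hook,apple,oval,ingot,node]
Tick 7: prefer A, take orb from A; A=[mast,lens] B=[axle,disk,beam] C=[urn,hook,apple,oval,ingot,node,orb]
Tick 8: prefer B, take axle from B; A=[mast,lens] B=[disk,beam] C=[urn,hook,apple,oval,ingot,node,orb,axle]
Tick 9: prefer A, take mast from A; A=[lens] B=[disk,beam] C=[urn,hook,apple,oval,ingot,node,orb,axle,mast]
Tick 10: prefer B, take disk from B; A=[lens] B=[beam] C=[urn,hook,apple,oval,ingot,node,orb,axle,mast,disk]
Tick 11: prefer A, take lens from A; A=[-] B=[beam] C=[urn,hook,apple,oval,ingot,node,orb,axle,mast,disk,lens]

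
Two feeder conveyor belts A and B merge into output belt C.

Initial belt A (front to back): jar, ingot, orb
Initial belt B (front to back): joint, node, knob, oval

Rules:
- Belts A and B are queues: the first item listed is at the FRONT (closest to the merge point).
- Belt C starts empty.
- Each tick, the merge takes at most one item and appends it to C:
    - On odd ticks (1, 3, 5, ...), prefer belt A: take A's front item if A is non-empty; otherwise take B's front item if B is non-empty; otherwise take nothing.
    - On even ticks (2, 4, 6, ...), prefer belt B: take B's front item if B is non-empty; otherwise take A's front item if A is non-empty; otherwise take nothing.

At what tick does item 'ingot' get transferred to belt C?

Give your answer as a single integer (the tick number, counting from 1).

Answer: 3

Derivation:
Tick 1: prefer A, take jar from A; A=[ingot,orb] B=[joint,node,knob,oval] C=[jar]
Tick 2: prefer B, take joint from B; A=[ingot,orb] B=[node,knob,oval] C=[jar,joint]
Tick 3: prefer A, take ingot from A; A=[orb] B=[node,knob,oval] C=[jar,joint,ingot]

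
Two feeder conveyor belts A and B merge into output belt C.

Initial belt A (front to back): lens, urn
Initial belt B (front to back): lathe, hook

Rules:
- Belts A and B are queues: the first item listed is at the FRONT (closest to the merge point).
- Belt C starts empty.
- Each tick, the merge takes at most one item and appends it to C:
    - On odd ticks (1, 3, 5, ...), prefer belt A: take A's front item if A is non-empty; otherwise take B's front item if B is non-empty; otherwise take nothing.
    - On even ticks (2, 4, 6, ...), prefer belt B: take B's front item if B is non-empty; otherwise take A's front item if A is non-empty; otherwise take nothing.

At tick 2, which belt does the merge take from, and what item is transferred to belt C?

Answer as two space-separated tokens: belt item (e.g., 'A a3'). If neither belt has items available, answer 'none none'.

Tick 1: prefer A, take lens from A; A=[urn] B=[lathe,hook] C=[lens]
Tick 2: prefer B, take lathe from B; A=[urn] B=[hook] C=[lens,lathe]

Answer: B lathe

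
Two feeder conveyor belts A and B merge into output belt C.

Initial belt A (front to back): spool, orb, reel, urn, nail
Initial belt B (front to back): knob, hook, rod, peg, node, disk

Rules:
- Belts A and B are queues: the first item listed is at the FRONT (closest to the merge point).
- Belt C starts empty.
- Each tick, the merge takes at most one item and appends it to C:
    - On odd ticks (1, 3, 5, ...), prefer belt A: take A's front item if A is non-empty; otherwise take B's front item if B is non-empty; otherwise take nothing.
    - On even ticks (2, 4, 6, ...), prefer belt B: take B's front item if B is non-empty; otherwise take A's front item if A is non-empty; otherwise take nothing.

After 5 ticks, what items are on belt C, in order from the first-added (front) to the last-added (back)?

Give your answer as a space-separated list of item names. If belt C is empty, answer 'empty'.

Answer: spool knob orb hook reel

Derivation:
Tick 1: prefer A, take spool from A; A=[orb,reel,urn,nail] B=[knob,hook,rod,peg,node,disk] C=[spool]
Tick 2: prefer B, take knob from B; A=[orb,reel,urn,nail] B=[hook,rod,peg,node,disk] C=[spool,knob]
Tick 3: prefer A, take orb from A; A=[reel,urn,nail] B=[hook,rod,peg,node,disk] C=[spool,knob,orb]
Tick 4: prefer B, take hook from B; A=[reel,urn,nail] B=[rod,peg,node,disk] C=[spool,knob,orb,hook]
Tick 5: prefer A, take reel from A; A=[urn,nail] B=[rod,peg,node,disk] C=[spool,knob,orb,hook,reel]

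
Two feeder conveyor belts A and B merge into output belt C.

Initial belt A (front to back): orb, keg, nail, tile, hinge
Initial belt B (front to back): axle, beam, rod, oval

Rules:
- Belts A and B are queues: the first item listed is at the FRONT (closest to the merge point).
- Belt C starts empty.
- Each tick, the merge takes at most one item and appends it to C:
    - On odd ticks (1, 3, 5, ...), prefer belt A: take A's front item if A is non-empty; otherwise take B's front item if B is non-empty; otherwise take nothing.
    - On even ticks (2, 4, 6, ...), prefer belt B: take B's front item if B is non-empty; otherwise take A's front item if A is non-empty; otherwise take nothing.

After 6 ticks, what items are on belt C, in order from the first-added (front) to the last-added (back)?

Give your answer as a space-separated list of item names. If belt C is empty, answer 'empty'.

Answer: orb axle keg beam nail rod

Derivation:
Tick 1: prefer A, take orb from A; A=[keg,nail,tile,hinge] B=[axle,beam,rod,oval] C=[orb]
Tick 2: prefer B, take axle from B; A=[keg,nail,tile,hinge] B=[beam,rod,oval] C=[orb,axle]
Tick 3: prefer A, take keg from A; A=[nail,tile,hinge] B=[beam,rod,oval] C=[orb,axle,keg]
Tick 4: prefer B, take beam from B; A=[nail,tile,hinge] B=[rod,oval] C=[orb,axle,keg,beam]
Tick 5: prefer A, take nail from A; A=[tile,hinge] B=[rod,oval] C=[orb,axle,keg,beam,nail]
Tick 6: prefer B, take rod from B; A=[tile,hinge] B=[oval] C=[orb,axle,keg,beam,nail,rod]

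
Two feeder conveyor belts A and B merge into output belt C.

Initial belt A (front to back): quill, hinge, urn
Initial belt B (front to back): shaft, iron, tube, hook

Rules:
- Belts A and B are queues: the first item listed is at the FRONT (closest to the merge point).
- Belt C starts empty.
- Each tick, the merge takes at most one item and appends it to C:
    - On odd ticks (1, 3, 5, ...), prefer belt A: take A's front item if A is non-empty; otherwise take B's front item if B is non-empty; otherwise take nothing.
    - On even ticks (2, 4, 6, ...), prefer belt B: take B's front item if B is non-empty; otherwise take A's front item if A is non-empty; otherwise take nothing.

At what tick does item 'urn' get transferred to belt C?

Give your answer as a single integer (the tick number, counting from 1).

Answer: 5

Derivation:
Tick 1: prefer A, take quill from A; A=[hinge,urn] B=[shaft,iron,tube,hook] C=[quill]
Tick 2: prefer B, take shaft from B; A=[hinge,urn] B=[iron,tube,hook] C=[quill,shaft]
Tick 3: prefer A, take hinge from A; A=[urn] B=[iron,tube,hook] C=[quill,shaft,hinge]
Tick 4: prefer B, take iron from B; A=[urn] B=[tube,hook] C=[quill,shaft,hinge,iron]
Tick 5: prefer A, take urn from A; A=[-] B=[tube,hook] C=[quill,shaft,hinge,iron,urn]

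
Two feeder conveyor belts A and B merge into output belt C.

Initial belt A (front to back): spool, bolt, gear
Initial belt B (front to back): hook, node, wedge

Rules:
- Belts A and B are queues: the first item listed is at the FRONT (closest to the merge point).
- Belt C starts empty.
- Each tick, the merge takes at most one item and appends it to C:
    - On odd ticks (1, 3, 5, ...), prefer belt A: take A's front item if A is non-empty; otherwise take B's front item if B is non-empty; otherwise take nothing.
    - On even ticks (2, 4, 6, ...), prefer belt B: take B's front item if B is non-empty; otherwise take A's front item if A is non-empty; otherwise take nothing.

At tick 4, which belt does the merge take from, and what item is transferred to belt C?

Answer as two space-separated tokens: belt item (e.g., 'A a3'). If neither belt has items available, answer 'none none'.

Tick 1: prefer A, take spool from A; A=[bolt,gear] B=[hook,node,wedge] C=[spool]
Tick 2: prefer B, take hook from B; A=[bolt,gear] B=[node,wedge] C=[spool,hook]
Tick 3: prefer A, take bolt from A; A=[gear] B=[node,wedge] C=[spool,hook,bolt]
Tick 4: prefer B, take node from B; A=[gear] B=[wedge] C=[spool,hook,bolt,node]

Answer: B node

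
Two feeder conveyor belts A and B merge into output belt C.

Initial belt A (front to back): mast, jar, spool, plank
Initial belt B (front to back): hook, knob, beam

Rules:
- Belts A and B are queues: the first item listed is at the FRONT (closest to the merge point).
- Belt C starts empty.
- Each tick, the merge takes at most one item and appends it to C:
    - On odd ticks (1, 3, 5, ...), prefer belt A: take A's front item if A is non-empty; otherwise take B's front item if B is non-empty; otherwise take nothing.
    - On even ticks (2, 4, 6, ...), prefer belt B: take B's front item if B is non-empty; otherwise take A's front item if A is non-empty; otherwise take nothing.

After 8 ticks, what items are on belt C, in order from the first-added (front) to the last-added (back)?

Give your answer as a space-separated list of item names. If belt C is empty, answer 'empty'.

Tick 1: prefer A, take mast from A; A=[jar,spool,plank] B=[hook,knob,beam] C=[mast]
Tick 2: prefer B, take hook from B; A=[jar,spool,plank] B=[knob,beam] C=[mast,hook]
Tick 3: prefer A, take jar from A; A=[spool,plank] B=[knob,beam] C=[mast,hook,jar]
Tick 4: prefer B, take knob from B; A=[spool,plank] B=[beam] C=[mast,hook,jar,knob]
Tick 5: prefer A, take spool from A; A=[plank] B=[beam] C=[mast,hook,jar,knob,spool]
Tick 6: prefer B, take beam from B; A=[plank] B=[-] C=[mast,hook,jar,knob,spool,beam]
Tick 7: prefer A, take plank from A; A=[-] B=[-] C=[mast,hook,jar,knob,spool,beam,plank]
Tick 8: prefer B, both empty, nothing taken; A=[-] B=[-] C=[mast,hook,jar,knob,spool,beam,plank]

Answer: mast hook jar knob spool beam plank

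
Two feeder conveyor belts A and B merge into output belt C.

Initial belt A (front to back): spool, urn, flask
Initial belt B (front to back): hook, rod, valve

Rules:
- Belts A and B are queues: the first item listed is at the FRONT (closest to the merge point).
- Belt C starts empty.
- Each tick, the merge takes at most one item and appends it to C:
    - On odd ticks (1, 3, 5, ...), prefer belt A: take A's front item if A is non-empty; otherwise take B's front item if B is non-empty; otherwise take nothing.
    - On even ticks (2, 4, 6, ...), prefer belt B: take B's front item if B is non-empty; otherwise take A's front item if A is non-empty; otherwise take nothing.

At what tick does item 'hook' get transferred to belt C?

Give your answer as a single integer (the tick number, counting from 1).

Answer: 2

Derivation:
Tick 1: prefer A, take spool from A; A=[urn,flask] B=[hook,rod,valve] C=[spool]
Tick 2: prefer B, take hook from B; A=[urn,flask] B=[rod,valve] C=[spool,hook]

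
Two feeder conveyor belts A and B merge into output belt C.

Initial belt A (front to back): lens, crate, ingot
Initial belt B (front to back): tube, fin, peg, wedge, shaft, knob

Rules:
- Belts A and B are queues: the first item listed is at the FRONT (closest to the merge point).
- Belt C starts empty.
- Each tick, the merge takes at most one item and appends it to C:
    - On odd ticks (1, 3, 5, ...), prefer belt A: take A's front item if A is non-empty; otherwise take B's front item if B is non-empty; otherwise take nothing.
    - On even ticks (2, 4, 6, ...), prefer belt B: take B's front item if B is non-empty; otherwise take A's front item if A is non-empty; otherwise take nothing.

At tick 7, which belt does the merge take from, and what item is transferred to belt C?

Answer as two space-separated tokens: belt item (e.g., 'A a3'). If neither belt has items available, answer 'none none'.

Answer: B wedge

Derivation:
Tick 1: prefer A, take lens from A; A=[crate,ingot] B=[tube,fin,peg,wedge,shaft,knob] C=[lens]
Tick 2: prefer B, take tube from B; A=[crate,ingot] B=[fin,peg,wedge,shaft,knob] C=[lens,tube]
Tick 3: prefer A, take crate from A; A=[ingot] B=[fin,peg,wedge,shaft,knob] C=[lens,tube,crate]
Tick 4: prefer B, take fin from B; A=[ingot] B=[peg,wedge,shaft,knob] C=[lens,tube,crate,fin]
Tick 5: prefer A, take ingot from A; A=[-] B=[peg,wedge,shaft,knob] C=[lens,tube,crate,fin,ingot]
Tick 6: prefer B, take peg from B; A=[-] B=[wedge,shaft,knob] C=[lens,tube,crate,fin,ingot,peg]
Tick 7: prefer A, take wedge from B; A=[-] B=[shaft,knob] C=[lens,tube,crate,fin,ingot,peg,wedge]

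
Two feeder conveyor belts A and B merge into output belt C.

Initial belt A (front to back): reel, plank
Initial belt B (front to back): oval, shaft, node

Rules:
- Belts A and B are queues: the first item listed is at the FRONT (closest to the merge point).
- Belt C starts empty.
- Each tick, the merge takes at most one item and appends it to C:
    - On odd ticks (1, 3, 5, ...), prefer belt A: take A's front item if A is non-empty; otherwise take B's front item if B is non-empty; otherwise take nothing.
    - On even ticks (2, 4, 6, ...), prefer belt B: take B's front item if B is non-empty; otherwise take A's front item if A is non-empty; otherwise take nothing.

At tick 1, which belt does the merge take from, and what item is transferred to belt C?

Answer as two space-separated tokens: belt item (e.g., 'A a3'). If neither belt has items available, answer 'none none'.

Answer: A reel

Derivation:
Tick 1: prefer A, take reel from A; A=[plank] B=[oval,shaft,node] C=[reel]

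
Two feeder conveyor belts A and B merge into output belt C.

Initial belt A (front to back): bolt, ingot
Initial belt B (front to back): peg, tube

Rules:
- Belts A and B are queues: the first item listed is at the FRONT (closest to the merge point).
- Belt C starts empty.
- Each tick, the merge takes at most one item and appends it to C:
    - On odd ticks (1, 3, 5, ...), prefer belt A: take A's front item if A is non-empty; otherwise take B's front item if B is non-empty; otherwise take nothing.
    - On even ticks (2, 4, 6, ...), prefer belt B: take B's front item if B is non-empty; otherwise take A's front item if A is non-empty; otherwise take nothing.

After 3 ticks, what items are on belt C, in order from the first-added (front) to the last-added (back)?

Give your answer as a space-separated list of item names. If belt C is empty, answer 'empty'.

Answer: bolt peg ingot

Derivation:
Tick 1: prefer A, take bolt from A; A=[ingot] B=[peg,tube] C=[bolt]
Tick 2: prefer B, take peg from B; A=[ingot] B=[tube] C=[bolt,peg]
Tick 3: prefer A, take ingot from A; A=[-] B=[tube] C=[bolt,peg,ingot]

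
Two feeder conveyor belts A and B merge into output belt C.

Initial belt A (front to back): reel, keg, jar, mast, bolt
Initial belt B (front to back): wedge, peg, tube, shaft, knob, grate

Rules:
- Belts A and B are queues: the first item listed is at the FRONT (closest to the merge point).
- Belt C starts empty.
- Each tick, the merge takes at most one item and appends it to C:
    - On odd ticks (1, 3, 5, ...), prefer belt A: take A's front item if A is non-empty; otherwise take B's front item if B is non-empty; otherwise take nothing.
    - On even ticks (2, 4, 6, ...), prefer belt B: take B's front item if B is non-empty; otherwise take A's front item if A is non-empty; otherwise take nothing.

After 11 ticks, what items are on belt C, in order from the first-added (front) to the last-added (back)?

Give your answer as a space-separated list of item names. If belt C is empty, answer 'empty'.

Answer: reel wedge keg peg jar tube mast shaft bolt knob grate

Derivation:
Tick 1: prefer A, take reel from A; A=[keg,jar,mast,bolt] B=[wedge,peg,tube,shaft,knob,grate] C=[reel]
Tick 2: prefer B, take wedge from B; A=[keg,jar,mast,bolt] B=[peg,tube,shaft,knob,grate] C=[reel,wedge]
Tick 3: prefer A, take keg from A; A=[jar,mast,bolt] B=[peg,tube,shaft,knob,grate] C=[reel,wedge,keg]
Tick 4: prefer B, take peg from B; A=[jar,mast,bolt] B=[tube,shaft,knob,grate] C=[reel,wedge,keg,peg]
Tick 5: prefer A, take jar from A; A=[mast,bolt] B=[tube,shaft,knob,grate] C=[reel,wedge,keg,peg,jar]
Tick 6: prefer B, take tube from B; A=[mast,bolt] B=[shaft,knob,grate] C=[reel,wedge,keg,peg,jar,tube]
Tick 7: prefer A, take mast from A; A=[bolt] B=[shaft,knob,grate] C=[reel,wedge,keg,peg,jar,tube,mast]
Tick 8: prefer B, take shaft from B; A=[bolt] B=[knob,grate] C=[reel,wedge,keg,peg,jar,tube,mast,shaft]
Tick 9: prefer A, take bolt from A; A=[-] B=[knob,grate] C=[reel,wedge,keg,peg,jar,tube,mast,shaft,bolt]
Tick 10: prefer B, take knob from B; A=[-] B=[grate] C=[reel,wedge,keg,peg,jar,tube,mast,shaft,bolt,knob]
Tick 11: prefer A, take grate from B; A=[-] B=[-] C=[reel,wedge,keg,peg,jar,tube,mast,shaft,bolt,knob,grate]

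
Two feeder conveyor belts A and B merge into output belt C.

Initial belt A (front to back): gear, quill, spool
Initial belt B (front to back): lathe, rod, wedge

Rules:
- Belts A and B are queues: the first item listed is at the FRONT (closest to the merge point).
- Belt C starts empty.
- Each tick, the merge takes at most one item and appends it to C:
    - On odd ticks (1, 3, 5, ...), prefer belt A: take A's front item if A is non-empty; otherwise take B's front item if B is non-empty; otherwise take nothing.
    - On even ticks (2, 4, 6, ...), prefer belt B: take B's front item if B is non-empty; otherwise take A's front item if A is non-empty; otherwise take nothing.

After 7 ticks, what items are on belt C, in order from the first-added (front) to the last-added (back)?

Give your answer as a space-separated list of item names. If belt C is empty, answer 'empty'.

Answer: gear lathe quill rod spool wedge

Derivation:
Tick 1: prefer A, take gear from A; A=[quill,spool] B=[lathe,rod,wedge] C=[gear]
Tick 2: prefer B, take lathe from B; A=[quill,spool] B=[rod,wedge] C=[gear,lathe]
Tick 3: prefer A, take quill from A; A=[spool] B=[rod,wedge] C=[gear,lathe,quill]
Tick 4: prefer B, take rod from B; A=[spool] B=[wedge] C=[gear,lathe,quill,rod]
Tick 5: prefer A, take spool from A; A=[-] B=[wedge] C=[gear,lathe,quill,rod,spool]
Tick 6: prefer B, take wedge from B; A=[-] B=[-] C=[gear,lathe,quill,rod,spool,wedge]
Tick 7: prefer A, both empty, nothing taken; A=[-] B=[-] C=[gear,lathe,quill,rod,spool,wedge]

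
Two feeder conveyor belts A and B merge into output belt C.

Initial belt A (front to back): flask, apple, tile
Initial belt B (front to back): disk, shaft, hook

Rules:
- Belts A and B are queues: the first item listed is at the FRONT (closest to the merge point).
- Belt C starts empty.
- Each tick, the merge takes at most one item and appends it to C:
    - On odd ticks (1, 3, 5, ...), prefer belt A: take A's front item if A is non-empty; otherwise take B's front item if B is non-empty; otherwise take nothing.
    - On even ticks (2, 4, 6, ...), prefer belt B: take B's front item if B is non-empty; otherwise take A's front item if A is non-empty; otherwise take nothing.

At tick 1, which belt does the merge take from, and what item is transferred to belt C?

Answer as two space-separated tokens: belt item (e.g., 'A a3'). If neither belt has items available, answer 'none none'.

Answer: A flask

Derivation:
Tick 1: prefer A, take flask from A; A=[apple,tile] B=[disk,shaft,hook] C=[flask]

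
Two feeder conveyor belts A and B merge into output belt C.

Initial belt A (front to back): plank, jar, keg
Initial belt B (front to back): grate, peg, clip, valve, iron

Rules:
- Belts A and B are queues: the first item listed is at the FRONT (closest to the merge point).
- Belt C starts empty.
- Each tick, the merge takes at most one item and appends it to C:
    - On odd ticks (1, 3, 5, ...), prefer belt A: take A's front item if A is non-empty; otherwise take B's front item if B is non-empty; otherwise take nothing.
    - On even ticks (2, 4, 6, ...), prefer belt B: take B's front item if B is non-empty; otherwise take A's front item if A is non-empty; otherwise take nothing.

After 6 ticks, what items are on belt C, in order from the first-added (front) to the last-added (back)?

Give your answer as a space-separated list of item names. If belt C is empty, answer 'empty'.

Answer: plank grate jar peg keg clip

Derivation:
Tick 1: prefer A, take plank from A; A=[jar,keg] B=[grate,peg,clip,valve,iron] C=[plank]
Tick 2: prefer B, take grate from B; A=[jar,keg] B=[peg,clip,valve,iron] C=[plank,grate]
Tick 3: prefer A, take jar from A; A=[keg] B=[peg,clip,valve,iron] C=[plank,grate,jar]
Tick 4: prefer B, take peg from B; A=[keg] B=[clip,valve,iron] C=[plank,grate,jar,peg]
Tick 5: prefer A, take keg from A; A=[-] B=[clip,valve,iron] C=[plank,grate,jar,peg,keg]
Tick 6: prefer B, take clip from B; A=[-] B=[valve,iron] C=[plank,grate,jar,peg,keg,clip]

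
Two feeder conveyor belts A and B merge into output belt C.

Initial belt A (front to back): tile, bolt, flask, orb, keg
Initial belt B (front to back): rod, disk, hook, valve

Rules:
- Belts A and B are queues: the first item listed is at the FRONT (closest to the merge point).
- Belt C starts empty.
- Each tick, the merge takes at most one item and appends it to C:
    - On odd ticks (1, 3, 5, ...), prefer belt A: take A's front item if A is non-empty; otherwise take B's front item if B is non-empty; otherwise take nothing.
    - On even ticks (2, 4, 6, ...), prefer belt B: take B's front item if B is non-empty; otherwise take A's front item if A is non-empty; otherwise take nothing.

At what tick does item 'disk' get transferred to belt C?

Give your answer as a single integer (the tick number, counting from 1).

Tick 1: prefer A, take tile from A; A=[bolt,flask,orb,keg] B=[rod,disk,hook,valve] C=[tile]
Tick 2: prefer B, take rod from B; A=[bolt,flask,orb,keg] B=[disk,hook,valve] C=[tile,rod]
Tick 3: prefer A, take bolt from A; A=[flask,orb,keg] B=[disk,hook,valve] C=[tile,rod,bolt]
Tick 4: prefer B, take disk from B; A=[flask,orb,keg] B=[hook,valve] C=[tile,rod,bolt,disk]

Answer: 4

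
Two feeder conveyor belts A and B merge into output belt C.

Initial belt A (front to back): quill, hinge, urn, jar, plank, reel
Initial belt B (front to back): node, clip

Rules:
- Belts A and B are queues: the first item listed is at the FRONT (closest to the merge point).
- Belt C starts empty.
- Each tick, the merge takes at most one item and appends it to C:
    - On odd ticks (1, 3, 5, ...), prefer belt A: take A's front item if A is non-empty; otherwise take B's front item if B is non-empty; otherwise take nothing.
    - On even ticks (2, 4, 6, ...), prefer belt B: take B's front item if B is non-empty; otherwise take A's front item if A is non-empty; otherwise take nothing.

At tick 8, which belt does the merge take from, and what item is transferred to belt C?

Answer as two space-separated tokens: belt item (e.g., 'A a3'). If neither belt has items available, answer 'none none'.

Tick 1: prefer A, take quill from A; A=[hinge,urn,jar,plank,reel] B=[node,clip] C=[quill]
Tick 2: prefer B, take node from B; A=[hinge,urn,jar,plank,reel] B=[clip] C=[quill,node]
Tick 3: prefer A, take hinge from A; A=[urn,jar,plank,reel] B=[clip] C=[quill,node,hinge]
Tick 4: prefer B, take clip from B; A=[urn,jar,plank,reel] B=[-] C=[quill,node,hinge,clip]
Tick 5: prefer A, take urn from A; A=[jar,plank,reel] B=[-] C=[quill,node,hinge,clip,urn]
Tick 6: prefer B, take jar from A; A=[plank,reel] B=[-] C=[quill,node,hinge,clip,urn,jar]
Tick 7: prefer A, take plank from A; A=[reel] B=[-] C=[quill,node,hinge,clip,urn,jar,plank]
Tick 8: prefer B, take reel from A; A=[-] B=[-] C=[quill,node,hinge,clip,urn,jar,plank,reel]

Answer: A reel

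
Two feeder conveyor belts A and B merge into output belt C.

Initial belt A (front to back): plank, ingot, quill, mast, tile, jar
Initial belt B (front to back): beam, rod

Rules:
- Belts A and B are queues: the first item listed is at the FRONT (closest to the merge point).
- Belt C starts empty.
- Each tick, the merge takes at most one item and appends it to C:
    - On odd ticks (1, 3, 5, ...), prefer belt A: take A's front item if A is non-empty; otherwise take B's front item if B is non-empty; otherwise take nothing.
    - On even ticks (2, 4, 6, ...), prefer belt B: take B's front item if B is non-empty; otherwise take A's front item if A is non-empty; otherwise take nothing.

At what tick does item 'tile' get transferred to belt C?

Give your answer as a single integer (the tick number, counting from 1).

Answer: 7

Derivation:
Tick 1: prefer A, take plank from A; A=[ingot,quill,mast,tile,jar] B=[beam,rod] C=[plank]
Tick 2: prefer B, take beam from B; A=[ingot,quill,mast,tile,jar] B=[rod] C=[plank,beam]
Tick 3: prefer A, take ingot from A; A=[quill,mast,tile,jar] B=[rod] C=[plank,beam,ingot]
Tick 4: prefer B, take rod from B; A=[quill,mast,tile,jar] B=[-] C=[plank,beam,ingot,rod]
Tick 5: prefer A, take quill from A; A=[mast,tile,jar] B=[-] C=[plank,beam,ingot,rod,quill]
Tick 6: prefer B, take mast from A; A=[tile,jar] B=[-] C=[plank,beam,ingot,rod,quill,mast]
Tick 7: prefer A, take tile from A; A=[jar] B=[-] C=[plank,beam,ingot,rod,quill,mast,tile]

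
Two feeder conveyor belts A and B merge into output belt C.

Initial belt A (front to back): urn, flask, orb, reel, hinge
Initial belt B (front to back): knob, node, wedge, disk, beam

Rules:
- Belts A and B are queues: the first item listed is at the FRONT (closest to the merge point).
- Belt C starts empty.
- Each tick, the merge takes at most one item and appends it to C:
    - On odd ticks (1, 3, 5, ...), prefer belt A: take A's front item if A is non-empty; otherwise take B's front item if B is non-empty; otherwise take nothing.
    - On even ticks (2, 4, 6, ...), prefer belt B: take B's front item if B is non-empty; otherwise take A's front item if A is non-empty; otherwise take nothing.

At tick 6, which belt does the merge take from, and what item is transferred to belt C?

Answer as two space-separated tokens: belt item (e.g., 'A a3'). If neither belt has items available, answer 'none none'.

Tick 1: prefer A, take urn from A; A=[flask,orb,reel,hinge] B=[knob,node,wedge,disk,beam] C=[urn]
Tick 2: prefer B, take knob from B; A=[flask,orb,reel,hinge] B=[node,wedge,disk,beam] C=[urn,knob]
Tick 3: prefer A, take flask from A; A=[orb,reel,hinge] B=[node,wedge,disk,beam] C=[urn,knob,flask]
Tick 4: prefer B, take node from B; A=[orb,reel,hinge] B=[wedge,disk,beam] C=[urn,knob,flask,node]
Tick 5: prefer A, take orb from A; A=[reel,hinge] B=[wedge,disk,beam] C=[urn,knob,flask,node,orb]
Tick 6: prefer B, take wedge from B; A=[reel,hinge] B=[disk,beam] C=[urn,knob,flask,node,orb,wedge]

Answer: B wedge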